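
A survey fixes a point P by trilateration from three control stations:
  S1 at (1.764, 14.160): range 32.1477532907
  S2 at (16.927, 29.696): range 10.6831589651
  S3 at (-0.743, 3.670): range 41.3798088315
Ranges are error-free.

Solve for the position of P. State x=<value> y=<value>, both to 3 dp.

x=26.112 y=35.152

eq1: (x − 1.764)² + (y − 14.160)² = 32.1477532907²
eq2: (x − 16.927)² + (y − 29.696)² = 10.6831589651²
eq3: (x + 0.743)² + (y − 3.670)² = 41.3798088315²
eq3−eq2, eq3−eq1 (x²,y² cancel):
  35.340·x + 52.052·y = 2752.513489
  5.014·x + 20.980·y = 868.406884
det = 35.340·20.980 − 52.052·5.014 = 480.444472
x = (2752.513489·20.980 − 52.052·868.406884) / 480.444472 = 26.112108
y = (35.340·868.406884 − 2752.513489·5.014) / 480.444472 = 35.151610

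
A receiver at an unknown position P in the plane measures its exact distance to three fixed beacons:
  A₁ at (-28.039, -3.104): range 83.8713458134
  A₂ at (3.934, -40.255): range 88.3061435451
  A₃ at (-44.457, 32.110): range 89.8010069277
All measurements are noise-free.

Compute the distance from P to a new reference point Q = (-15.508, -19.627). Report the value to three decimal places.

83.563

eq1: (x + 28.039)² + (y + 3.104)² = 83.8713458134²
eq2: (x − 3.934)² + (y + 40.255)² = 88.3061435451²
eq3: (x + 44.457)² + (y − 32.110)² = 89.8010069277²
eq2−eq3, eq2−eq1 (x²,y² cancel):
  -96.782·x + 144.730·y = 1105.289711
  -63.946·x + 74.302·y = -76.548705
det = -96.782·74.302 − 144.730·-63.946 = 2063.808416
x = (1105.289711·74.302 − 144.730·-76.548705) / 2063.808416 = 45.161232
y = (-96.782·-76.548705 − 1105.289711·-63.946) / 2063.808416 = 37.836551
|P − Q| = √((45.161232 − -15.508)² + (37.836551 − -19.627)²) = 83.563242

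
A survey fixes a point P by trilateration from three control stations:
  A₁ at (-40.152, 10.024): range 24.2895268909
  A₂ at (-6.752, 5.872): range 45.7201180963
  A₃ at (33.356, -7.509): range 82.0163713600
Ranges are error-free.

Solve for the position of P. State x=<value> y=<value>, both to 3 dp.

eq1: (x + 40.152)² + (y − 10.024)² = 24.2895268909²
eq2: (x + 6.752)² + (y − 5.872)² = 45.7201180963²
eq3: (x − 33.356)² + (y + 7.509)² = 82.0163713600²
eq1−eq3, eq1−eq2 (x²,y² cancel):
  147.016·x − 35.066·y = -6680.359917
  66.800·x − 8.304·y = -3132.941874
det = 147.016·-8.304 − -35.066·66.800 = 1121.587936
x = (-6680.359917·-8.304 − -35.066·-3132.941874) / 1121.587936 = -48.490207
y = (147.016·-3132.941874 − -6680.359917·66.800) / 1121.587936 = -12.789492

x=-48.490 y=-12.789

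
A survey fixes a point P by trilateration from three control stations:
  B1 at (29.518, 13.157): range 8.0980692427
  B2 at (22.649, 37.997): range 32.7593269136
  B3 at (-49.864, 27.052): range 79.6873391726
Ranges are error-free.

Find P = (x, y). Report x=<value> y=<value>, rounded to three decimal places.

eq1: (x − 29.518)² + (y − 13.157)² = 8.0980692427²
eq2: (x − 22.649)² + (y − 37.997)² = 32.7593269136²
eq3: (x + 49.864)² + (y − 27.052)² = 79.6873391726²
eq3−eq2, eq3−eq1 (x²,y² cancel):
  145.026·x + 21.890·y = 4015.418535
  158.764·x − 27.790·y = 4110.683072
det = 145.026·-27.790 − 21.890·158.764 = -7505.616500
x = (4015.418535·-27.790 − 21.890·4110.683072) / -7505.616500 = 26.856066
y = (145.026·4110.683072 − 4015.418535·158.764) / -7505.616500 = 5.508939

x=26.856 y=5.509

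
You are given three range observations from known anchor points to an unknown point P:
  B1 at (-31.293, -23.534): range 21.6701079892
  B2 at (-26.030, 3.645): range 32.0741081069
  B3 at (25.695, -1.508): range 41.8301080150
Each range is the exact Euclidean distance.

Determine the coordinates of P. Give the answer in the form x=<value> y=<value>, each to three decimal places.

eq1: (x + 31.293)² + (y + 23.534)² = 21.6701079892²
eq2: (x + 26.030)² + (y − 3.645)² = 32.0741081069²
eq3: (x − 25.695)² + (y + 1.508)² = 41.8301080150²
eq1−eq3, eq1−eq2 (x²,y² cancel):
  113.976·x + 44.052·y = -2150.758272
  10.526·x + 54.358·y = -1401.408911
det = 113.976·54.358 − 44.052·10.526 = 5731.816056
x = (-2150.758272·54.358 − 44.052·-1401.408911) / 5731.816056 = -9.626278
y = (113.976·-1401.408911 − -2150.758272·10.526) / 5731.816056 = -23.917045

x=-9.626 y=-23.917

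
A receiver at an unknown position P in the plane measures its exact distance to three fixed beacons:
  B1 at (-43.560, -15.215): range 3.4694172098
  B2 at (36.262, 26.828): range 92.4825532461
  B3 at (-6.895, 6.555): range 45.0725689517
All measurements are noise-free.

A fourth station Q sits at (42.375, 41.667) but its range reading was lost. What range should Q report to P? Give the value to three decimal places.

eq1: (x + 43.560)² + (y + 15.215)² = 3.4694172098²
eq2: (x − 36.262)² + (y − 26.828)² = 92.4825532461²
eq3: (x + 6.895)² + (y − 6.555)² = 45.0725689517²
eq2−eq1, eq2−eq3 (x²,y² cancel):
  -159.644·x − 84.086·y = 8635.281396
  -86.314·x − 40.546·y = 4577.321005
det = -159.644·-40.546 − -84.086·-86.314 = -784.873380
x = (8635.281396·-40.546 − -84.086·4577.321005) / -784.873380 = -44.290577
y = (-159.644·4577.321005 − 8635.281396·-86.314) / -784.873380 = -18.606624
|P − Q| = √((-44.290577 − 42.375)² + (-18.606624 − 41.667)²) = 105.564350

105.564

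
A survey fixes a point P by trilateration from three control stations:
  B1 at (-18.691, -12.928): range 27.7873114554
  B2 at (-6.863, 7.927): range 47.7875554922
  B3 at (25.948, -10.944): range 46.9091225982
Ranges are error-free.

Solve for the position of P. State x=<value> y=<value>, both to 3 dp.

eq1: (x + 18.691)² + (y + 12.928)² = 27.7873114554²
eq2: (x + 6.863)² + (y − 7.927)² = 47.7875554922²
eq3: (x − 25.948)² + (y + 10.944)² = 46.9091225982²
eq2−eq3, eq2−eq1 (x²,y² cancel):
  65.622·x − 37.742·y = 766.316419
  -23.656·x − 41.710·y = 1918.064349
det = 65.622·-41.710 − -37.742·-23.656 = -3629.918372
x = (766.316419·-41.710 − -37.742·1918.064349) / -3629.918372 = -11.137586
y = (65.622·1918.064349 − 766.316419·-23.656) / -3629.918372 = -39.668991

x=-11.138 y=-39.669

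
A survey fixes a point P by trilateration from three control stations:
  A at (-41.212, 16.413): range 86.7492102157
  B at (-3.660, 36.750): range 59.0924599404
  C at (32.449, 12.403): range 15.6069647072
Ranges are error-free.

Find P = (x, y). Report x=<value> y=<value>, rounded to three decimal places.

x=44.390 y=2.354

eq1: (x + 41.212)² + (y − 16.413)² = 86.7492102157²
eq2: (x + 3.660)² + (y − 36.750)² = 59.0924599404²
eq3: (x − 32.449)² + (y − 12.403)² = 15.6069647072²
eq1−eq2, eq1−eq3 (x²,y² cancel):
  75.104·x + 40.674·y = 3429.649238
  147.322·x − 8.020·y = 6520.804623
det = 75.104·-8.020 − 40.674·147.322 = -6594.509108
x = (3429.649238·-8.020 − 40.674·6520.804623) / -6594.509108 = 44.390415
y = (75.104·6520.804623 − 3429.649238·147.322) / -6594.509108 = 2.354121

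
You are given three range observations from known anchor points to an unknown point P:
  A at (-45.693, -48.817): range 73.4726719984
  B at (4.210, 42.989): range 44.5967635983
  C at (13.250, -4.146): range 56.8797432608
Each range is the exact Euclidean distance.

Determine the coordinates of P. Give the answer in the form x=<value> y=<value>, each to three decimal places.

eq1: (x + 45.693)² + (y + 48.817)² = 73.4726719984²
eq2: (x − 4.210)² + (y − 42.989)² = 44.5967635983²
eq3: (x − 13.250)² + (y + 4.146)² = 56.8797432608²
eq2−eq3, eq2−eq1 (x²,y² cancel):
  18.080·x − 94.270·y = -2919.460275
  -99.806·x − 183.612·y = -804.190690
det = 18.080·-183.612 − -94.270·-99.806 = -12728.416580
x = (-2919.460275·-183.612 − -94.270·-804.190690) / -12728.416580 = -36.158220
y = (18.080·-804.190690 − -2919.460275·-99.806) / -12728.416580 = 24.034366

x=-36.158 y=24.034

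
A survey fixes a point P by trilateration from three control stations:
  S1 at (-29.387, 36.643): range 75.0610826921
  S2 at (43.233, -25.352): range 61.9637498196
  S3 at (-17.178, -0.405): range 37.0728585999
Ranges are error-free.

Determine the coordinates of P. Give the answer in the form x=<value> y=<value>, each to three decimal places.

eq1: (x + 29.387)² + (y − 36.643)² = 75.0610826921²
eq2: (x − 43.233)² + (y + 25.352)² = 61.9637498196²
eq3: (x + 17.178)² + (y + 0.405)² = 37.0728585999²
eq1−eq3, eq1−eq2 (x²,y² cancel):
  24.418·x − 74.096·y = 2348.711781
  145.240·x − 123.990·y = 2100.170818
det = 24.418·-123.990 − -74.096·145.240 = 7734.115220
x = (2348.711781·-123.990 − -74.096·2100.170818) / 7734.115220 = -17.533036
y = (24.418·2100.170818 − 2348.711781·145.240) / 7734.115220 = -37.476159

x=-17.533 y=-37.476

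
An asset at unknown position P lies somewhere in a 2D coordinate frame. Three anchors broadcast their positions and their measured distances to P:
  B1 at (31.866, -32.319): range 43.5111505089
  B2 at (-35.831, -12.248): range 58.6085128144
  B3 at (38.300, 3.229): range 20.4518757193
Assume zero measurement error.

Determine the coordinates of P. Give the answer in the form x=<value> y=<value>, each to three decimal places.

x=18.727 y=9.161

eq1: (x − 31.866)² + (y + 32.319)² = 43.5111505089²
eq2: (x + 35.831)² + (y + 12.248)² = 58.6085128144²
eq3: (x − 38.300)² + (y − 3.229)² = 20.4518757193²
eq3−eq2, eq3−eq1 (x²,y² cancel):
  -148.262·x − 30.954·y = -3060.120930
  -12.868·x − 71.096·y = -892.297722
det = -148.262·-71.096 − -30.954·-12.868 = 10142.519080
x = (-3060.120930·-71.096 − -30.954·-892.297722) / 10142.519080 = 18.727317
y = (-148.262·-892.297722 − -3060.120930·-12.868) / 10142.519080 = 9.161058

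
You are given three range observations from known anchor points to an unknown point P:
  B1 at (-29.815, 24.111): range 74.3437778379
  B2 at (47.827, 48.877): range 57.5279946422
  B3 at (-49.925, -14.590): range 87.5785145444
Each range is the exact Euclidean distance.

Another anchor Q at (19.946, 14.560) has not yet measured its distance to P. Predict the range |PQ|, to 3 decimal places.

28.271

eq1: (x + 29.815)² + (y − 24.111)² = 74.3437778379²
eq2: (x − 47.827)² + (y − 48.877)² = 57.5279946422²
eq3: (x + 49.925)² + (y + 14.590)² = 87.5785145444²
eq1−eq2, eq1−eq3 (x²,y² cancel):
  155.284·x + 49.532·y = 5423.635648
  -40.220·x − 77.402·y = -907.899728
det = 155.284·-77.402 − 49.532·-40.220 = -10027.115128
x = (5423.635648·-77.402 − 49.532·-907.899728) / -10027.115128 = 37.381655
y = (155.284·-907.899728 − 5423.635648·-40.220) / -10027.115128 = -7.694768
|P − Q| = √((37.381655 − 19.946)² + (-7.694768 − 14.560)²) = 28.271483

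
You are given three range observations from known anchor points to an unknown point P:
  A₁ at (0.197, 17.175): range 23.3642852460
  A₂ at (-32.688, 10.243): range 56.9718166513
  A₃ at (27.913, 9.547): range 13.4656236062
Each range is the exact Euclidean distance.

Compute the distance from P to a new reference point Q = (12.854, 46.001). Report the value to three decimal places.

eq1: (x − 0.197)² + (y − 17.175)² = 23.3642852460²
eq2: (x + 32.688)² + (y − 10.243)² = 56.9718166513²
eq3: (x − 27.913)² + (y − 9.547)² = 13.4656236062²
eq1−eq2, eq1−eq3 (x²,y² cancel):
  -65.770·x − 13.864·y = -1821.493108
  55.432·x − 15.256·y = 939.828150
det = -65.770·-15.256 − -13.864·55.432 = 1771.896368
x = (-1821.493108·-15.256 − -13.864·939.828150) / 1771.896368 = 23.036605
y = (-65.770·939.828150 − -1821.493108·55.432) / 1771.896368 = 22.098645
|P − Q| = √((23.036605 − 12.854)² + (22.098645 − 46.001)²) = 25.980916

25.981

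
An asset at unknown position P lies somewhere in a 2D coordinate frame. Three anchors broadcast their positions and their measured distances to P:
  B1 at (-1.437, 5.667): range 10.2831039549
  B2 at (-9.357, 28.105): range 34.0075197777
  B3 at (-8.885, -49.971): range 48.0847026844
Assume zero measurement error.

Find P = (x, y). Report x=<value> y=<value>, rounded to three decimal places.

x=3.305 y=-3.457

eq1: (x + 1.437)² + (y − 5.667)² = 10.2831039549²
eq2: (x + 9.357)² + (y − 28.105)² = 34.0075197777²
eq3: (x + 8.885)² + (y + 49.971)² = 48.0847026844²
eq3−eq1, eq3−eq2 (x²,y² cancel):
  14.896·x + 111.276·y = -335.467803
  -0.944·x + 156.152·y = -542.972361
det = 14.896·156.152 − 111.276·-0.944 = 2431.084736
x = (-335.467803·156.152 − 111.276·-542.972361) / 2431.084736 = 3.305448
y = (14.896·-542.972361 − -335.467803·-0.944) / 2431.084736 = -3.457221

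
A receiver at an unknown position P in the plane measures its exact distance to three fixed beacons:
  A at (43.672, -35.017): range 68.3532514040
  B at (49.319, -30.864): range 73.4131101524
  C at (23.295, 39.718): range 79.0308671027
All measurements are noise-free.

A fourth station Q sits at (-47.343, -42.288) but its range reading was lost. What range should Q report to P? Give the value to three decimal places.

eq1: (x − 43.672)² + (y + 35.017)² = 68.3532514040²
eq2: (x − 49.319)² + (y + 30.864)² = 73.4131101524²
eq3: (x − 23.295)² + (y − 39.718)² = 79.0308671027²
eq1−eq2, eq1−eq3 (x²,y² cancel):
  11.294·x + 8.306·y = -465.801381
  -40.754·x + 149.470·y = -2586.968302
det = 11.294·149.470 − 8.306·-40.754 = 2026.616904
x = (-465.801381·149.470 − 8.306·-2586.968302) / 2026.616904 = -23.751886
y = (11.294·-2586.968302 − -465.801381·-40.754) / 2026.616904 = -23.783720
|P − Q| = √((-23.751886 − -47.343)² + (-23.783720 − -42.288)²) = 29.982479

29.982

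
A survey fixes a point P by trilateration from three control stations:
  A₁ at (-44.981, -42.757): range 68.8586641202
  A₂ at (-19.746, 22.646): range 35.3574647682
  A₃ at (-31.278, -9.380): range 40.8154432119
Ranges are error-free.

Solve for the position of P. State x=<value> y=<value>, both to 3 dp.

x=8.199 y=0.985

eq1: (x + 44.981)² + (y + 42.757)² = 68.8586641202²
eq2: (x + 19.746)² + (y − 22.646)² = 35.3574647682²
eq3: (x + 31.278)² + (y + 9.380)² = 40.8154432119²
eq2−eq1, eq2−eq3 (x²,y² cancel):
  -50.470·x − 130.806·y = -542.659732
  -23.064·x − 64.052·y = -252.198238
det = -50.470·-64.052 − -130.806·-23.064 = 215.794856
x = (-542.659732·-64.052 − -130.806·-252.198238) / 215.794856 = 8.199447
y = (-50.470·-252.198238 − -542.659732·-23.064) / 215.794856 = 0.984922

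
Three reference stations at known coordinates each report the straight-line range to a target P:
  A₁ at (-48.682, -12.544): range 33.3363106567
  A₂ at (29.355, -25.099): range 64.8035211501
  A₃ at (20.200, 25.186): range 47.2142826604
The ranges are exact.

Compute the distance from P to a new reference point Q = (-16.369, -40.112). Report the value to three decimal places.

51.418

eq1: (x + 48.682)² + (y + 12.544)² = 33.3363106567²
eq2: (x − 29.355)² + (y + 25.099)² = 64.8035211501²
eq3: (x − 20.200)² + (y − 25.186)² = 47.2142826604²
eq3−eq2, eq3−eq1 (x²,y² cancel):
  18.310·x − 100.570·y = -1521.006636
  -137.764·x − 75.460·y = 2602.793343
det = 18.310·-75.460 − -100.570·-137.764 = -15236.598080
x = (-1521.006636·-75.460 − -100.570·2602.793343) / -15236.598080 = -24.712740
y = (18.310·2602.793343 − -1521.006636·-137.764) / -15236.598080 = 10.624603
|P − Q| = √((-24.712740 − -16.369)² + (10.624603 − -40.112)²) = 51.418099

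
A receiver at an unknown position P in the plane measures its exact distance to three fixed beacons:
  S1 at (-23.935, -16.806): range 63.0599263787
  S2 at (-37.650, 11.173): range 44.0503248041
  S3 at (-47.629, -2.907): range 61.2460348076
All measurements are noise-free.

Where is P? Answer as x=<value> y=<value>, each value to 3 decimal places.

eq1: (x + 23.935)² + (y + 16.806)² = 63.0599263787²
eq2: (x + 37.650)² + (y − 11.173)² = 44.0503248041²
eq3: (x + 47.629)² + (y + 2.907)² = 61.2460348076²
eq2−eq3, eq2−eq1 (x²,y² cancel):
  -19.958·x − 28.160·y = -1076.031803
  27.430·x − 55.958·y = -2723.155768
det = -19.958·-55.958 − -28.160·27.430 = 1889.238564
x = (-1076.031803·-55.958 − -28.160·-2723.155768) / 1889.238564 = -8.718581
y = (-19.958·-2723.155768 − -1076.031803·27.430) / 1889.238564 = 44.390527

x=-8.719 y=44.391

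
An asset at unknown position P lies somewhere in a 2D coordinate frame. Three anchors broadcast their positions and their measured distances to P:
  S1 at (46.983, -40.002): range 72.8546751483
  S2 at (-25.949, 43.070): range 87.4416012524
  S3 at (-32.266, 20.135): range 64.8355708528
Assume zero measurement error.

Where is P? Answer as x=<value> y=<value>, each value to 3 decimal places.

eq1: (x − 46.983)² + (y + 40.002)² = 72.8546751483²
eq2: (x + 25.949)² + (y − 43.070)² = 87.4416012524²
eq3: (x + 32.266)² + (y − 20.135)² = 64.8355708528²
eq3−eq2, eq3−eq1 (x²,y² cancel):
  12.634·x + 45.870·y = -2360.519862
  158.498·x − 120.274·y = 1256.896869
det = 12.634·-120.274 − 45.870·158.498 = -8789.844976
x = (-2360.519862·-120.274 − 45.870·1256.896869) / -8789.844976 = -25.740534
y = (12.634·1256.896869 − -2360.519862·158.498) / -8789.844976 = -44.371353

x=-25.741 y=-44.371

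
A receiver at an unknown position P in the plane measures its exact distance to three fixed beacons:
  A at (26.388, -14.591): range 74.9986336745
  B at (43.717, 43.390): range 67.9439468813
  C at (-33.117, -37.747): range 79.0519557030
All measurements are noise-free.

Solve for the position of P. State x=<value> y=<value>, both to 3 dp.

x=-24.177 y=40.798

eq1: (x − 26.388)² + (y + 14.591)² = 74.9986336745²
eq2: (x − 43.717)² + (y − 43.390)² = 67.9439468813²
eq3: (x + 33.117)² + (y + 37.747)² = 79.0519557030²
eq1−eq2, eq1−eq3 (x²,y² cancel):
  34.658·x + 115.962·y = 3893.059499
  -119.010·x − 46.312·y = 987.931226
det = 34.658·-46.312 − 115.962·-119.010 = 12195.556324
x = (3893.059499·-46.312 − 115.962·987.931226) / 12195.556324 = -24.177483
y = (34.658·987.931226 − 3893.059499·-119.010) / 12195.556324 = 40.797871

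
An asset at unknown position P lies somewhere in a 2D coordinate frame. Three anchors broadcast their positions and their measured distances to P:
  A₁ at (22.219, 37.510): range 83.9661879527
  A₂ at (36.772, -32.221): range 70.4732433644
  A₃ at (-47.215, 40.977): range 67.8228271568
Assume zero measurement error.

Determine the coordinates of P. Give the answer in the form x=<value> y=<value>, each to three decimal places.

eq1: (x − 22.219)² + (y − 37.510)² = 83.9661879527²
eq2: (x − 36.772)² + (y + 32.221)² = 70.4732433644²
eq3: (x + 47.215)² + (y − 40.977)² = 67.8228271568²
eq3−eq1, eq3−eq2 (x²,y² cancel):
  138.868·x − 6.934·y = -4458.071529
  167.974·x − 146.396·y = -1884.540076
det = 138.868·-146.396 − -6.934·167.974 = -19164.988012
x = (-4458.071529·-146.396 − -6.934·-1884.540076) / -19164.988012 = -33.372128
y = (138.868·-1884.540076 − -4458.071529·167.974) / -19164.988012 = -25.418111

x=-33.372 y=-25.418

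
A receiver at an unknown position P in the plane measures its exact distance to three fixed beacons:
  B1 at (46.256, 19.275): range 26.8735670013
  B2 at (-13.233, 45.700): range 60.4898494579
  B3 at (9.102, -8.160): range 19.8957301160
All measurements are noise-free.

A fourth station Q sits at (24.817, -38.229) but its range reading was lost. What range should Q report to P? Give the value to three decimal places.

eq1: (x − 46.256)² + (y − 19.275)² = 26.8735670013²
eq2: (x + 13.233)² + (y − 45.700)² = 60.4898494579²
eq3: (x − 9.102)² + (y + 8.160)² = 19.8957301160²
eq3−eq1, eq3−eq2 (x²,y² cancel):
  74.308·x + 54.870·y = 2035.362630
  -44.670·x + 107.720·y = -1149.011526
det = 74.308·107.720 − 54.870·-44.670 = 10455.500660
x = (2035.362630·107.720 − 54.870·-1149.011526) / 10455.500660 = 26.999714
y = (74.308·-1149.011526 − 2035.362630·-44.670) / 10455.500660 = 0.529759
|P − Q| = √((26.999714 − 24.817)² + (0.529759 − -38.229)²) = 38.820171

38.820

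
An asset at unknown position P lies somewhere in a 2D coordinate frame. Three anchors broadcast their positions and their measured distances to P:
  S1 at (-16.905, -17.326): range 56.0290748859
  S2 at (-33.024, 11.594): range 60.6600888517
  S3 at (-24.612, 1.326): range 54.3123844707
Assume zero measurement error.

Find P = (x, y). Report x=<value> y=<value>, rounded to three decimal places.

x=27.397 y=16.976

eq1: (x + 16.905)² + (y + 17.326)² = 56.0290748859²
eq2: (x + 33.024)² + (y − 11.594)² = 60.6600888517²
eq3: (x + 24.612)² + (y − 1.326)² = 54.3123844707²
eq3−eq1, eq3−eq2 (x²,y² cancel):
  15.414·x − 37.304·y = -210.961645
  -16.824·x + 20.536·y = -112.314681
det = 15.414·20.536 − -37.304·-16.824 = -311.060592
x = (-210.961645·20.536 − -37.304·-112.314681) / -311.060592 = 27.396898
y = (15.414·-112.314681 − -210.961645·-16.824) / -311.060592 = 16.975590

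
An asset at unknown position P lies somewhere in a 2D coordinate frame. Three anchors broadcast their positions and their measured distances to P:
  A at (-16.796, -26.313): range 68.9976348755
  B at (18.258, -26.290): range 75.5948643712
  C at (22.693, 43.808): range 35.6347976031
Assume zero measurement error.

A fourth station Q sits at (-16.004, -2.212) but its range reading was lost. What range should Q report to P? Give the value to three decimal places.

44.894

eq1: (x + 16.796)² + (y + 26.313)² = 68.9976348755²
eq2: (x − 18.258)² + (y + 26.290)² = 75.5948643712²
eq3: (x − 22.693)² + (y − 43.808)² = 35.6347976031²
eq3−eq2, eq3−eq1 (x²,y² cancel):
  -8.870·x − 140.196·y = -5854.339168
  -78.978·x − 140.242·y = -4950.468346
det = -8.870·-140.242 − -140.196·-78.978 = -9828.453148
x = (-5854.339168·-140.242 − -140.196·-4950.468346) / -9828.453148 = -12.920484
y = (-8.870·-4950.468346 − -5854.339168·-78.978) / -9828.453148 = 42.575707
|P − Q| = √((-12.920484 − -16.004)² + (42.575707 − -2.212)²) = 44.893728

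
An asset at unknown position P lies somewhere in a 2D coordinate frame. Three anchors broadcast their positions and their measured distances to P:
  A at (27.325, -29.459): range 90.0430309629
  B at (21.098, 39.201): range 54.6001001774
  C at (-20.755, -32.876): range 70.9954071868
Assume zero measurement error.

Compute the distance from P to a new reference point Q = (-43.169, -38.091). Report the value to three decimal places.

eq1: (x − 27.325)² + (y + 29.459)² = 90.0430309629²
eq2: (x − 21.098)² + (y − 39.201)² = 54.6001001774²
eq3: (x + 20.755)² + (y + 32.876)² = 70.9954071868²
eq2−eq3, eq2−eq1 (x²,y² cancel):
  -83.706·x − 144.154·y = -2529.419506
  12.454·x − 137.320·y = -5493.932185
det = -83.706·-137.320 − -144.154·12.454 = 13289.801836
x = (-2529.419506·-137.320 − -144.154·-5493.932185) / 13289.801836 = -33.456662
y = (-83.706·-5493.932185 − -2529.419506·12.454) / 13289.801836 = 36.973951
|P − Q| = √((-33.456662 − -43.169)² + (36.973951 − -38.091)²) = 75.690662

75.691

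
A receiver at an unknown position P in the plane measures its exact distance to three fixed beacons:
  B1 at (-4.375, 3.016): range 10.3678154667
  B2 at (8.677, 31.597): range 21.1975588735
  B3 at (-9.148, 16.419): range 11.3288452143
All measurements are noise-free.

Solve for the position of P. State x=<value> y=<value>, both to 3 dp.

eq1: (x + 4.375)² + (y − 3.016)² = 10.3678154667²
eq2: (x − 8.677)² + (y − 31.597)² = 21.1975588735²
eq3: (x + 9.148)² + (y − 16.419)² = 11.3288452143²
eq2−eq1, eq2−eq3 (x²,y² cancel):
  -26.104·x − 57.162·y = -703.578952
  -35.650·x − 30.356·y = -399.397505
det = -26.104·-30.356 − -57.162·-35.650 = -1245.412276
x = (-703.578952·-30.356 − -57.162·-399.397505) / -1245.412276 = 1.182353
y = (-26.104·-399.397505 − -703.578952·-35.650) / -1245.412276 = 11.768566

x=1.182 y=11.769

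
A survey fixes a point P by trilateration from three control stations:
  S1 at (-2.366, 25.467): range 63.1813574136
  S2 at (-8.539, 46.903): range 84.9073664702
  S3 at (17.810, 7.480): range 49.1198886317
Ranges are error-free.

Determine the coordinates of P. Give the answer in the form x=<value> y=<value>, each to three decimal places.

x=-1.447 y=-37.708

eq1: (x + 2.366)² + (y − 25.467)² = 63.1813574136²
eq2: (x + 8.539)² + (y − 46.903)² = 84.9073664702²
eq3: (x − 17.810)² + (y − 7.480)² = 49.1198886317²
eq2−eq3, eq2−eq1 (x²,y² cancel):
  52.698·x − 78.846·y = 2896.837992
  12.346·x − 42.872·y = 1598.737071
det = 52.698·-42.872 − -78.846·12.346 = -1285.835940
x = (2896.837992·-42.872 − -78.846·1598.737071) / -1285.835940 = -1.447140
y = (52.698·1598.737071 − 2896.837992·12.346) / -1285.835940 = -37.707675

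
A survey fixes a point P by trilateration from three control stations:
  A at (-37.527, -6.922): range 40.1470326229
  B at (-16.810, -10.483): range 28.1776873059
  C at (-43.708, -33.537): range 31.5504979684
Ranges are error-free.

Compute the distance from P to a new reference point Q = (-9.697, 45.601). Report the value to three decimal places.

83.981

eq1: (x + 37.527)² + (y + 6.922)² = 40.1470326229²
eq2: (x + 16.810)² + (y + 10.483)² = 28.1776873059²
eq3: (x + 43.708)² + (y + 33.537)² = 31.5504979684²
eq1−eq3, eq1−eq2 (x²,y² cancel):
  -12.362·x − 53.230·y = 2195.280126
  41.434·x − 7.122·y = -245.918257
det = -12.362·-7.122 − -53.230·41.434 = 2293.573984
x = (2195.280126·-7.122 − -53.230·-245.918257) / 2293.573984 = -12.524128
y = (-12.362·-245.918257 − 2195.280126·41.434) / 2293.573984 = -38.332836
|P − Q| = √((-12.524128 − -9.697)² + (-38.332836 − 45.601)²) = 83.981435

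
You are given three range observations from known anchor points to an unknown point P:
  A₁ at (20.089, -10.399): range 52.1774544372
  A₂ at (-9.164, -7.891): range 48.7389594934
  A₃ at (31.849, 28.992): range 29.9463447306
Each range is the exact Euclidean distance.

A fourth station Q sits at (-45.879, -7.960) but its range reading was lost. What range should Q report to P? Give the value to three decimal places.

68.355

eq1: (x − 20.089)² + (y + 10.399)² = 52.1774544372²
eq2: (x + 9.164)² + (y + 7.891)² = 48.7389594934²
eq3: (x − 31.849)² + (y − 28.992)² = 29.9463447306²
eq3−eq1, eq3−eq2 (x²,y² cancel):
  -23.520·x − 78.782·y = -3168.890932
  -82.026·x − 73.766·y = -3187.350698
det = -23.520·-73.766 − -78.782·-82.026 = -4727.196012
x = (-3168.890932·-73.766 − -78.782·-3187.350698) / -4727.196012 = 3.670136
y = (-23.520·-3187.350698 − -3168.890932·-82.026) / -4727.196012 = 39.127838
|P − Q| = √((3.670136 − -45.879)² + (39.127838 − -7.960)²) = 68.354820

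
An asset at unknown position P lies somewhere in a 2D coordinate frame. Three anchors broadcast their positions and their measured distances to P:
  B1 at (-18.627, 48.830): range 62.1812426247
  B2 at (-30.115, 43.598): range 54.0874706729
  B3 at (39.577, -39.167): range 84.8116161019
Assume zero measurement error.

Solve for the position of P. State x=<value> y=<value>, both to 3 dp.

eq1: (x + 18.627)² + (y − 48.830)² = 62.1812426247²
eq2: (x + 30.115)² + (y − 43.598)² = 54.0874706729²
eq3: (x − 39.577)² + (y + 39.167)² = 84.8116161019²
eq3−eq1, eq3−eq2 (x²,y² cancel):
  -116.408·x + 175.994·y = 2957.444502
  -139.384·x + 165.530·y = 3974.861753
det = -116.408·165.530 − 175.994·-139.384 = 5261.731456
x = (2957.444502·165.530 − 175.994·3974.861753) / 5261.731456 = -39.911963
y = (-116.408·3974.861753 − 2957.444502·-139.384) / 5261.731456 = -9.594800

x=-39.912 y=-9.595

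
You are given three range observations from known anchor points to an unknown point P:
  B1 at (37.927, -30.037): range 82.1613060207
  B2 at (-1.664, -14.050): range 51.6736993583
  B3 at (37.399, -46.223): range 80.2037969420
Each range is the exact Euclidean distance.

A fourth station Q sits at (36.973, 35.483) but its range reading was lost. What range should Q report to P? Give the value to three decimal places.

113.549

eq1: (x − 37.927)² + (y + 30.037)² = 82.1613060207²
eq2: (x + 1.664)² + (y + 14.050)² = 51.6736993583²
eq3: (x − 37.399)² + (y + 46.223)² = 80.2037969420²
eq3−eq1, eq3−eq2 (x²,y² cancel):
  1.056·x + 32.372·y = -1512.403395
  -78.126·x + 64.346·y = 427.398305
det = 1.056·64.346 − 32.372·-78.126 = 2597.044248
x = (-1512.403395·64.346 − 32.372·427.398305) / 2597.044248 = -42.799751
y = (1.056·427.398305 − -1512.403395·-78.126) / 2597.044248 = -45.323331
|P − Q| = √((-42.799751 − 36.973)² + (-45.323331 − 35.483)²) = 113.548909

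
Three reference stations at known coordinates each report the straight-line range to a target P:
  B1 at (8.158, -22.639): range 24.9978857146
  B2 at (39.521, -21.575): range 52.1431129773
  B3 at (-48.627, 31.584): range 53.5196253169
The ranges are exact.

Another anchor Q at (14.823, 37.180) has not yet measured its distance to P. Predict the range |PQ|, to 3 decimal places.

49.487

eq1: (x − 8.158)² + (y + 22.639)² = 24.9978857146²
eq2: (x − 39.521)² + (y + 21.575)² = 52.1431129773²
eq3: (x + 48.627)² + (y − 31.584)² = 53.5196253169²
eq2−eq1, eq2−eq3 (x²,y² cancel):
  -62.726·x − 2.128·y = 645.697160
  -176.296·x + 106.318·y = 1189.298056
det = -62.726·106.318 − -2.128·-176.296 = -7044.060756
x = (645.697160·106.318 − -2.128·1189.298056) / -7044.060756 = -10.104975
y = (-62.726·1189.298056 − 645.697160·-176.296) / -7044.060756 = -5.569787
|P − Q| = √((-10.104975 − 14.823)² + (-5.569787 − 37.180)²) = 49.486849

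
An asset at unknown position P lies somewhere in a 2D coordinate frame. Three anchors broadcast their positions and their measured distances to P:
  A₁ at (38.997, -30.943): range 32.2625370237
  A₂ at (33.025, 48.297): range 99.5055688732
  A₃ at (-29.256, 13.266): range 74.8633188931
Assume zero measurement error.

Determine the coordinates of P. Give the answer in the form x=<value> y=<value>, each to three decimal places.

eq1: (x − 38.997)² + (y + 30.943)² = 32.2625370237²
eq2: (x − 33.025)² + (y − 48.297)² = 99.5055688732²
eq3: (x + 29.256)² + (y − 13.266)² = 74.8633188931²
eq3−eq2, eq3−eq1 (x²,y² cancel):
  124.562·x + 70.062·y = -1905.491179
  136.506·x − 88.418·y = 6009.980186
det = 124.562·-88.418 − 70.062·136.506 = -20577.406288
x = (-1905.491179·-88.418 − 70.062·6009.980186) / -20577.406288 = 12.275187
y = (124.562·6009.980186 − -1905.491179·136.506) / -20577.406288 = -49.021053

x=12.275 y=-49.021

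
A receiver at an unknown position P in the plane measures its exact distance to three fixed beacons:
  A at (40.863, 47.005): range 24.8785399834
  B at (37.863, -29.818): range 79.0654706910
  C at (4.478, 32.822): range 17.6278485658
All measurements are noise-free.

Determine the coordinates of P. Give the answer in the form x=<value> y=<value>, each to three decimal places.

x=15.999 y=46.164

eq1: (x − 40.863)² + (y − 47.005)² = 24.8785399834²
eq2: (x − 37.863)² + (y + 29.818)² = 79.0654706910²
eq3: (x − 4.478)² + (y − 32.822)² = 17.6278485658²
eq1−eq3, eq1−eq2 (x²,y² cancel):
  -72.770·x − 28.366·y = -2473.717919
  -6.000·x − 153.646·y = -7188.941805
det = -72.770·-153.646 − -28.366·-6.000 = 11010.623420
x = (-2473.717919·-153.646 − -28.366·-7188.941805) / 11010.623420 = 15.998671
y = (-72.770·-7188.941805 − -2473.717919·-6.000) / 11010.623420 = 46.164233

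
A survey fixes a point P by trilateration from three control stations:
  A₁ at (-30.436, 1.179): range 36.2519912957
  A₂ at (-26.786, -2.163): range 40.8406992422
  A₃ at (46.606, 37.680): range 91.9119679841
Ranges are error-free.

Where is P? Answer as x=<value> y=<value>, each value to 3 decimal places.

eq1: (x + 30.436)² + (y − 1.179)² = 36.2519912957²
eq2: (x + 26.786)² + (y + 2.163)² = 40.8406992422²
eq3: (x − 46.606)² + (y − 37.680)² = 91.9119679841²
eq1−eq2, eq1−eq3 (x²,y² cancel):
  7.300·x − 6.684·y = -559.327614
  154.084·x + 73.002·y = -4469.441487
det = 7.300·73.002 − -6.684·154.084 = 1562.812056
x = (-559.327614·73.002 − -6.684·-4469.441487) / 1562.812056 = -45.242664
y = (7.300·-4469.441487 − -559.327614·154.084) / 1562.812056 = 34.269324

x=-45.243 y=34.269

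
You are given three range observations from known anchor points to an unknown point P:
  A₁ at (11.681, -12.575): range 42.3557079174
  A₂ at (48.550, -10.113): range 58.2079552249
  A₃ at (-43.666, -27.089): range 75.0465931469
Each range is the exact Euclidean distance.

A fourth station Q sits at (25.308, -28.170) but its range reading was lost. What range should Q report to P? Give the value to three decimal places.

eq1: (x − 11.681)² + (y + 12.575)² = 42.3557079174²
eq2: (x − 48.550)² + (y + 10.113)² = 58.2079552249²
eq3: (x + 43.666)² + (y + 27.089)² = 75.0465931469²
eq2−eq3, eq2−eq1 (x²,y² cancel):
  -184.432·x − 33.952·y = -2062.666884
  -73.738·x − 4.924·y = -570.638825
det = -184.432·-4.924 − -33.952·-73.738 = -1595.409408
x = (-2062.666884·-4.924 − -33.952·-570.638825) / -1595.409408 = 5.777675
y = (-184.432·-570.638825 − -2062.666884·-73.738) / -1595.409408 = 29.367303
|P − Q| = √((5.777675 − 25.308)² + (29.367303 − -28.170)²) = 60.761623

60.762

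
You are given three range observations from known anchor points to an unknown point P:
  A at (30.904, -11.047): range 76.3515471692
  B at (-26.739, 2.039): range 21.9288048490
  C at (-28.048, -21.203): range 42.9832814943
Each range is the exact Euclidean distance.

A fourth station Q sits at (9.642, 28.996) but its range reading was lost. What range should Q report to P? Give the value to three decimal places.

49.039

eq1: (x − 30.904)² + (y + 11.047)² = 76.3515471692²
eq2: (x + 26.739)² + (y − 2.039)² = 21.9288048490²
eq3: (x + 28.048)² + (y + 21.203)² = 42.9832814943²
eq3−eq1, eq3−eq2 (x²,y² cancel):
  117.904·x + 20.312·y = -4141.160355
  2.618·x + 46.484·y = 849.564135
det = 117.904·46.484 − 20.312·2.618 = 5427.472720
x = (-4141.160355·46.484 − 20.312·849.564135) / 5427.472720 = -38.646725
y = (117.904·849.564135 − -4141.160355·2.618) / 5427.472720 = 20.453086
|P − Q| = √((-38.646725 − 9.642)² + (20.453086 − 28.996)²) = 49.038580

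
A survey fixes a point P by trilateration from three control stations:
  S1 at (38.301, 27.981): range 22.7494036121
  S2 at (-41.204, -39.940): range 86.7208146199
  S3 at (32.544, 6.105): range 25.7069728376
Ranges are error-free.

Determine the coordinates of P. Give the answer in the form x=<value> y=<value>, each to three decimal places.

eq1: (x − 38.301)² + (y − 27.981)² = 22.7494036121²
eq2: (x + 41.204)² + (y + 39.940)² = 86.7208146199²
eq3: (x − 32.544)² + (y − 6.105)² = 25.7069728376²
eq3−eq1, eq3−eq2 (x²,y² cancel):
  11.514·x + 43.752·y = 1296.833089
  -147.496·x − 92.090·y = -4663.060981
det = 11.514·-92.090 − 43.752·-147.496 = 5392.920732
x = (1296.833089·-92.090 − 43.752·-4663.060981) / 5392.920732 = 15.685913
y = (11.514·-4663.060981 − 1296.833089·-147.496) / 5392.920732 = 25.512559

x=15.686 y=25.513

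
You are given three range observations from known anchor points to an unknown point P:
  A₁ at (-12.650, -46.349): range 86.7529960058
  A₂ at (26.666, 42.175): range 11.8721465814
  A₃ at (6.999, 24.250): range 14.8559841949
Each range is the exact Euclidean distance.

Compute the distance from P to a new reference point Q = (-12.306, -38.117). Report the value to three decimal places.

eq1: (x + 12.650)² + (y + 46.349)² = 86.7529960058²
eq2: (x − 26.666)² + (y − 42.175)² = 11.8721465814²
eq3: (x − 6.999)² + (y − 24.250)² = 14.8559841949²
eq2−eq1, eq2−eq3 (x²,y² cancel):
  -78.632·x − 177.048·y = -7566.688332
  -39.334·x − 35.850·y = -1932.510082
det = -78.632·-35.850 − -177.048·-39.334 = -4145.048832
x = (-7566.688332·-35.850 − -177.048·-1932.510082) / -4145.048832 = 17.100225
y = (-78.632·-1932.510082 − -7566.688332·-39.334) / -4145.048832 = 35.143370
|P − Q| = √((17.100225 − -12.306)² + (35.143370 − -38.117)²) = 78.941801

78.942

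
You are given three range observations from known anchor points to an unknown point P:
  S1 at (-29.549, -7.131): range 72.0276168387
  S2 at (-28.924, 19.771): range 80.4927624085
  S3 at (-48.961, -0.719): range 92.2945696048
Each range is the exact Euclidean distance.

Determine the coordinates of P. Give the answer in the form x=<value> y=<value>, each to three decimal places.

eq1: (x + 29.549)² + (y + 7.131)² = 72.0276168387²
eq2: (x + 28.924)² + (y − 19.771)² = 80.4927624085²
eq3: (x + 48.961)² + (y + 0.719)² = 92.2945696048²
eq1−eq2, eq1−eq3 (x²,y² cancel):
  1.250·x + 53.804·y = -987.611558
  -38.824·x + 12.824·y = -1856.608071
det = 1.250·12.824 − 53.804·-38.824 = 2104.916496
x = (-987.611558·12.824 − 53.804·-1856.608071) / 2104.916496 = 41.440033
y = (1.250·-1856.608071 − -987.611558·-38.824) / 2104.916496 = -19.318482

x=41.440 y=-19.318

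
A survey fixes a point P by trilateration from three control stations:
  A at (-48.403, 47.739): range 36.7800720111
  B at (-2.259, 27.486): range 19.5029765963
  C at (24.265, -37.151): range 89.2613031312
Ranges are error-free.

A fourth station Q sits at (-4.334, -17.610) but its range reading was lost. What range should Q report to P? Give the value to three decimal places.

62.569

eq1: (x + 48.403)² + (y − 47.739)² = 36.7800720111²
eq2: (x + 2.259)² + (y − 27.486)² = 19.5029765963²
eq3: (x − 24.265)² + (y + 37.151)² = 89.2613031312²
eq2−eq1, eq2−eq3 (x²,y² cancel):
  -92.288·x + 40.506·y = 2888.871652
  53.048·x − 129.274·y = -6378.810392
det = -92.288·-129.274 − 40.506·53.048 = 9781.676624
x = (2888.871652·-129.274 − 40.506·-6378.810392) / 9781.676624 = -11.764435
y = (-92.288·-6378.810392 − 2888.871652·53.048) / 9781.676624 = 44.515762
|P − Q| = √((-11.764435 − -4.334)² + (44.515762 − -17.610)²) = 62.568536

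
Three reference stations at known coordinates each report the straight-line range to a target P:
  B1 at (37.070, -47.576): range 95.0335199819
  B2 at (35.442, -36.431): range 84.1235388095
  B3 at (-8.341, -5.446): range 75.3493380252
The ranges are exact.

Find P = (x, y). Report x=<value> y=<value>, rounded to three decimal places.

eq1: (x − 37.070)² + (y + 47.576)² = 95.0335199819²
eq2: (x − 35.442)² + (y + 36.431)² = 84.1235388095²
eq3: (x + 8.341)² + (y + 5.446)² = 75.3493380252²
eq1−eq2, eq1−eq3 (x²,y² cancel):
  -3.256·x + 22.290·y = 900.292587
  -90.822·x + 84.260·y = -184.582300
det = -3.256·84.260 − 22.290·-90.822 = 1750.071820
x = (900.292587·84.260 − 22.290·-184.582300) / 1750.071820 = 45.696978
y = (-3.256·-184.582300 − 900.292587·-90.822) / 1750.071820 = 47.065139

x=45.697 y=47.065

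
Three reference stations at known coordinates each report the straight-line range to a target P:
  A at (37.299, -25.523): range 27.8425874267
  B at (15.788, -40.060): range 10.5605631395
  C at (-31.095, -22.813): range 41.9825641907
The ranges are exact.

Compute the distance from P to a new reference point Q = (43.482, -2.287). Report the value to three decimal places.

eq1: (x − 37.299)² + (y + 25.523)² = 27.8425874267²
eq2: (x − 15.788)² + (y + 40.060)² = 10.5605631395²
eq3: (x + 31.095)² + (y + 22.813)² = 41.9825641907²
eq1−eq2, eq1−eq3 (x²,y² cancel):
  -43.022·x − 29.074·y = 475.109795
  -136.788·x + 5.420·y = -1542.632957
det = -43.022·5.420 − -29.074·-136.788 = -4210.153552
x = (475.109795·5.420 − -29.074·-1542.632957) / -4210.153552 = 10.041300
y = (-43.022·-1542.632957 − 475.109795·-136.788) / -4210.153552 = -31.199925
|P − Q| = √((10.041300 − 43.482)² + (-31.199925 − -2.287)²) = 44.206760

44.207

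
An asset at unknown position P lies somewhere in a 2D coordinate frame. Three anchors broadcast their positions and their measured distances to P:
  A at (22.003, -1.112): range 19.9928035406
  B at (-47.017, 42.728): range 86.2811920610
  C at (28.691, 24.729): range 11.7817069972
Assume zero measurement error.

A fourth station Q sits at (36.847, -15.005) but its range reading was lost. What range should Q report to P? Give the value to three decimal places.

eq1: (x − 22.003)² + (y + 1.112)² = 19.9928035406²
eq2: (x + 47.017)² + (y − 42.728)² = 86.2811920610²
eq3: (x − 28.691)² + (y − 24.729)² = 11.7817069972²
eq2−eq3, eq2−eq1 (x²,y² cancel):
  151.416·x − 35.998·y = 4704.052133
  138.040·x − 87.680·y = 3493.820190
det = 151.416·-87.680 − -35.998·138.040 = -8306.990960
x = (4704.052133·-87.680 − -35.998·3493.820190) / -8306.990960 = 34.510782
y = (151.416·3493.820190 − 4704.052133·138.040) / -8306.990960 = 14.485038
|P − Q| = √((34.510782 − 36.847)² + (14.485038 − -15.005)²) = 29.582431

29.582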